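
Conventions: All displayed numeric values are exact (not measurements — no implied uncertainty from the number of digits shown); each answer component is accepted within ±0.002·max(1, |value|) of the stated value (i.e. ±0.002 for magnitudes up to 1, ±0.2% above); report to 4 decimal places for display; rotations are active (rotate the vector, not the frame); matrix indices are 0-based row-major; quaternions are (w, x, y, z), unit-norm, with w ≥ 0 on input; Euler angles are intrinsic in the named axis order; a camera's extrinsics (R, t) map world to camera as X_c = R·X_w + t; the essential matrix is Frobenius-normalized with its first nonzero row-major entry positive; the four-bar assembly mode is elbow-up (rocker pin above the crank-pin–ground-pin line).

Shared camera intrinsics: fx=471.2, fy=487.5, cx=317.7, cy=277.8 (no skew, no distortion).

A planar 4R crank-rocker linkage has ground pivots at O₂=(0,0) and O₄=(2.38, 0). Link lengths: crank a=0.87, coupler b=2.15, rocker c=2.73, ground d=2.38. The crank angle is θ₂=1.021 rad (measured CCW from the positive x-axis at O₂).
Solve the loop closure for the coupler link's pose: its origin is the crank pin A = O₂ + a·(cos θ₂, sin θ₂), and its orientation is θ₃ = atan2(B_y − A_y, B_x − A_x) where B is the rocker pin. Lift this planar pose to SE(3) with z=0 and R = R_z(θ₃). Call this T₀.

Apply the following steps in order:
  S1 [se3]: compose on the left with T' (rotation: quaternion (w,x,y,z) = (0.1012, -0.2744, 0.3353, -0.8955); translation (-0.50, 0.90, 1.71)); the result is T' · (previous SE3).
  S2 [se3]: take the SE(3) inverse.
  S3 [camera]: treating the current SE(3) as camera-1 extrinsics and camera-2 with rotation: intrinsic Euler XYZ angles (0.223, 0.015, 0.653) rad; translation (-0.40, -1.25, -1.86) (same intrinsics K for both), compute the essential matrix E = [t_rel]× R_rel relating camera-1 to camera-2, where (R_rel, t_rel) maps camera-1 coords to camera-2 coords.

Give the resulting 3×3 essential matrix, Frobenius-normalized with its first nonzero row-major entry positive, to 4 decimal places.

matrix = [0.1862 0.4433 -0.3769; -0.2238 -0.3148 0.0743; 0.3902 0.1624 0.5417]

source (fourbar_fk): coupler pose = R=[0.5049 -0.8632 0.0000; 0.8632 0.5049 0.0000; 0.0000 0.0000 1.0000], t=(0.4546, 0.7418, 0.0000)
after S1 (compose_se3): R=[-0.4209 0.7141 0.5594; -0.8358 -0.0657 -0.5450; -0.3525 -0.6970 0.6245], t=(-0.8789, 0.1742, 1.4159)
after S2 (invert_se3): R=[-0.4209 -0.8358 -0.3525; 0.7141 -0.0657 -0.6970; 0.5594 -0.5450 0.6245], t=(0.2747, 1.6258, -0.2977)
after S3 (essential): [0.1862 0.4433 -0.3769; -0.2238 -0.3148 0.0743; 0.3902 0.1624 0.5417]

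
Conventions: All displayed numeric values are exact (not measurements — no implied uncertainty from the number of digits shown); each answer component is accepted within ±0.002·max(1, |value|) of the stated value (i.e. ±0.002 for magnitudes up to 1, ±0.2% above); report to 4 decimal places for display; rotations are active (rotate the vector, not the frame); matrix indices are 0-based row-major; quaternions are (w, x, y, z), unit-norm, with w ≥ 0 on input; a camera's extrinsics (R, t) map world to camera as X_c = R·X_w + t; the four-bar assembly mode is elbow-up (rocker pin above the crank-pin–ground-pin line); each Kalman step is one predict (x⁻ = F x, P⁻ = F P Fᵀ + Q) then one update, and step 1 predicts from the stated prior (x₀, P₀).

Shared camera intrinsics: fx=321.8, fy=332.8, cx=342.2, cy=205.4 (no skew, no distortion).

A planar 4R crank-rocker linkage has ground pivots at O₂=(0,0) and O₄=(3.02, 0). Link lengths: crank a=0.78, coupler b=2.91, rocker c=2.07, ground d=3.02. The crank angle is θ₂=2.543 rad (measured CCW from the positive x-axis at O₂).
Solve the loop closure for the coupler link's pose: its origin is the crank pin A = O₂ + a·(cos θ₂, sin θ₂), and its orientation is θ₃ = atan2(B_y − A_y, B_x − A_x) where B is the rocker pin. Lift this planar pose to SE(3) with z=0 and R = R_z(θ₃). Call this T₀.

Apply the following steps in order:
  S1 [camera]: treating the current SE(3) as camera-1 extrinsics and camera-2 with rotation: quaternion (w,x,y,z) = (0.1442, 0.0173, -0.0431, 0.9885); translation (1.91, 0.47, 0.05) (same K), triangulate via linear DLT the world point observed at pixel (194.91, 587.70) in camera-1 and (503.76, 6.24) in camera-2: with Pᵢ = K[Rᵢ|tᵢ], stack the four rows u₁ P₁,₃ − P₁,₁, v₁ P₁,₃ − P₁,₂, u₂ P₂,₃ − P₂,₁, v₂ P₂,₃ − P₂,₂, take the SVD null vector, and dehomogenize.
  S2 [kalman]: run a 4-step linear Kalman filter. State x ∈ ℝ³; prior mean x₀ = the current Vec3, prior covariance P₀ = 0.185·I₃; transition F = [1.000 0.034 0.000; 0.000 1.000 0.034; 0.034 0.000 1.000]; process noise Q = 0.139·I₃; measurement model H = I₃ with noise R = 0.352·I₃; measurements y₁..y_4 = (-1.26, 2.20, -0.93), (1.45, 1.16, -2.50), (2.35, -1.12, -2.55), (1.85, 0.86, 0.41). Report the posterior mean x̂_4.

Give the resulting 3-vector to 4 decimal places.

result = (1.6191, 0.5475, -0.6656)

source (fourbar_fk): coupler pose = R=[0.8896 -0.4567 0.0000; 0.4567 0.8896 0.0000; 0.0000 0.0000 1.0000], t=(-0.6444, 0.4395, 0.0000)
after S1 (triangulate): (0.5937, 1.6326, 1.8830)
after S2 (kf_track): (1.6191, 0.5475, -0.6656)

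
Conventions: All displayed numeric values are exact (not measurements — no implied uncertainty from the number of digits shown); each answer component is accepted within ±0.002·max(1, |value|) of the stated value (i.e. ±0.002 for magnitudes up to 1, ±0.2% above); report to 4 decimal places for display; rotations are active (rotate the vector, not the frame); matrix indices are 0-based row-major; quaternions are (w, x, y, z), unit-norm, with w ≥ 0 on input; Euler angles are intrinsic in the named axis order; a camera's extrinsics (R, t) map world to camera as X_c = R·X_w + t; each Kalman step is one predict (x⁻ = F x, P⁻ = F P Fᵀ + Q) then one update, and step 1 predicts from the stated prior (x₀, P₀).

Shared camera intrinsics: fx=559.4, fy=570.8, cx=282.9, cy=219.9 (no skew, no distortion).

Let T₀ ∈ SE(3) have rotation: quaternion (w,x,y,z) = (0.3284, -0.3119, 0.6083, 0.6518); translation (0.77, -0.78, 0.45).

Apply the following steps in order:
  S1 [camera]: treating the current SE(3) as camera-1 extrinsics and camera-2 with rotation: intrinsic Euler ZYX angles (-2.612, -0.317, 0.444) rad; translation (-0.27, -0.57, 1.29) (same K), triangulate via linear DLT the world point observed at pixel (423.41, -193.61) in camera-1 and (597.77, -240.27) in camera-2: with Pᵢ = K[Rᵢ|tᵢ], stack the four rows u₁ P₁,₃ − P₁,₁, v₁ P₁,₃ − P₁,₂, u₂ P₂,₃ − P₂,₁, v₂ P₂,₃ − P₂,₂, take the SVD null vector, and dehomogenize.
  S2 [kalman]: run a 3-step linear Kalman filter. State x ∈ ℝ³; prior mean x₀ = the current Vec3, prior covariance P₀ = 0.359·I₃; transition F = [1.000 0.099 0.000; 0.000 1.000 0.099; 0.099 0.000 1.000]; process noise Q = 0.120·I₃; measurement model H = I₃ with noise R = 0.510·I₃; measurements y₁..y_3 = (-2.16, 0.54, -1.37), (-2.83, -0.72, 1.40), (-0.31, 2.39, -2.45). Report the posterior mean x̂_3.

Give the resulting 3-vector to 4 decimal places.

result = (-1.2604, 0.9696, -1.0186)

after S1 (triangulate): (-0.5864, 0.9305, -0.2059)
after S2 (kf_track): (-1.2604, 0.9696, -1.0186)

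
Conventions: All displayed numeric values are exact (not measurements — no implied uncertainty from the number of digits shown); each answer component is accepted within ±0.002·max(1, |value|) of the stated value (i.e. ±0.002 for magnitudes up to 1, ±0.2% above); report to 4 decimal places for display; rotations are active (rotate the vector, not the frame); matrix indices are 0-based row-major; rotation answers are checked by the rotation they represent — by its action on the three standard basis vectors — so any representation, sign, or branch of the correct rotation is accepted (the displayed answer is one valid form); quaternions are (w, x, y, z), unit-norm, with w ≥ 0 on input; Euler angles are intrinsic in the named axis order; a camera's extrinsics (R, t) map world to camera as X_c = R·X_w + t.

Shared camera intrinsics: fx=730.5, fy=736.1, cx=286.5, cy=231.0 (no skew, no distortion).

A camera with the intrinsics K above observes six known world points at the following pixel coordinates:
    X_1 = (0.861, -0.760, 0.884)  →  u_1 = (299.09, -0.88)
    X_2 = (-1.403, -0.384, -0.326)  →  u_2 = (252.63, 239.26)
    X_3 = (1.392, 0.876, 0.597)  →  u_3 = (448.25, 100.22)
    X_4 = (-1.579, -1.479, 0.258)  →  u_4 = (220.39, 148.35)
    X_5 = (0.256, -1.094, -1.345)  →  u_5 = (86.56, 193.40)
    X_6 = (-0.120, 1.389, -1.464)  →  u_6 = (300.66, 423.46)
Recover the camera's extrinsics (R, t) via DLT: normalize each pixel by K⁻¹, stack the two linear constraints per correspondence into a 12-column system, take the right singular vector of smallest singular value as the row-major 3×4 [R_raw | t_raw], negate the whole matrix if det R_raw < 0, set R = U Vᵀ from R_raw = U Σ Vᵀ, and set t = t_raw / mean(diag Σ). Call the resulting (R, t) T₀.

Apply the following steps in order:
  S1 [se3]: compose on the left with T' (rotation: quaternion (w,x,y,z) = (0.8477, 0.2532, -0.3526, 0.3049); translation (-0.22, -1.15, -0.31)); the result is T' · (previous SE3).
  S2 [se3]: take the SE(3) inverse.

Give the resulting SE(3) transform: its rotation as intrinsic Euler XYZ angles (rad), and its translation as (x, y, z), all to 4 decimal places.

source (pnp_recover): camera pose = R=[-0.0442 0.7290 0.6831; -0.3912 0.6165 -0.6833; -0.9193 -0.2974 0.2579], t=(0.0900, -0.4500, 6.2399)
after S1 (compose_se3): R=[0.6546 0.1153 0.7471; 0.3090 0.8612 -0.4036; -0.6899 0.4951 0.5281], t=(-2.6229, -5.4485, 3.5495)
after S2 (invert_se3): R=[0.6546 0.3090 -0.6899; 0.1153 0.8612 0.4951; 0.7471 -0.4036 0.5281], t=(5.8495, 3.2370, -2.1142)

rotation (euler_xyz) = (-0.7531, -0.7613, -0.4410), translation = (5.8495, 3.2370, -2.1142)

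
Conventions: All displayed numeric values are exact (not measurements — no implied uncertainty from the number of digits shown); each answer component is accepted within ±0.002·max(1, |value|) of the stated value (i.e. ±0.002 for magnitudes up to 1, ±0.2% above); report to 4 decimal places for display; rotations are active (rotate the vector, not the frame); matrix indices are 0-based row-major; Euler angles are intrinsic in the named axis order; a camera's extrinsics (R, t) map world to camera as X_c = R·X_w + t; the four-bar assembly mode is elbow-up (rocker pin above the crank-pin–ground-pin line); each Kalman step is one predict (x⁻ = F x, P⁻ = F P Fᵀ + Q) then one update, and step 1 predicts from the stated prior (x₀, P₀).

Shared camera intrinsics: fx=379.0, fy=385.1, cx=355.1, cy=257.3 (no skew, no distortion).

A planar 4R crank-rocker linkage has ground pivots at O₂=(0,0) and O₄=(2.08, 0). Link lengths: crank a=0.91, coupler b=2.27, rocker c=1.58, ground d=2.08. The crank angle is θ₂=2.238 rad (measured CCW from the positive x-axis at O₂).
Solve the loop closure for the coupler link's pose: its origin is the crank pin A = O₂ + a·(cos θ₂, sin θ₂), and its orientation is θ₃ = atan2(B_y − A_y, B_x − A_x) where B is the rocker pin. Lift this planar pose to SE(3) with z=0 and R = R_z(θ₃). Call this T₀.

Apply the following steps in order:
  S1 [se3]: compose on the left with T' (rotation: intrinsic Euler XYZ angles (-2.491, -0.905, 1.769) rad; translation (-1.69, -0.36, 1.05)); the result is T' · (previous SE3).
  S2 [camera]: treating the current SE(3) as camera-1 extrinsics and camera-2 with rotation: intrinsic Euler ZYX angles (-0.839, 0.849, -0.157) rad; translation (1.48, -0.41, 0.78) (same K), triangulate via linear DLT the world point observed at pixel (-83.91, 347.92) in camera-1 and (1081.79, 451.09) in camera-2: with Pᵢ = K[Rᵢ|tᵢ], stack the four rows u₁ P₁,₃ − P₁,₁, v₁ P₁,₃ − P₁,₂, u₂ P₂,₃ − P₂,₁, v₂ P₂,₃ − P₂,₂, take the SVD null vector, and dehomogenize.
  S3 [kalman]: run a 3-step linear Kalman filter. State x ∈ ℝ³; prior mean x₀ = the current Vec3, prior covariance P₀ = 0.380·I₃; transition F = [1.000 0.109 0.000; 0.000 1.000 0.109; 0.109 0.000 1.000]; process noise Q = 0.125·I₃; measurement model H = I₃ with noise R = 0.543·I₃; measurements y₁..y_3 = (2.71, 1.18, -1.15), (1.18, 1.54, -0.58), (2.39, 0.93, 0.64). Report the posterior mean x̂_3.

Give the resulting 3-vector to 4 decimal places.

source (fourbar_fk): coupler pose = R=[0.9391 -0.3437 0.0000; 0.3437 0.9391 0.0000; 0.0000 0.0000 1.0000], t=(-0.5631, 0.7149, 0.0000)
after S1 (compose_se3): R=[-0.3223 -0.5269 -0.7864; -0.9273 0.0089 0.3741; -0.1901 0.8499 -0.4915], t=(-2.0544, -0.0897, 1.8388)
after S2 (triangulate): (-0.5010, 1.7563, 0.8489)
after S3 (kf_track): (1.7835, 1.3171, 0.2038)

result = (1.7835, 1.3171, 0.2038)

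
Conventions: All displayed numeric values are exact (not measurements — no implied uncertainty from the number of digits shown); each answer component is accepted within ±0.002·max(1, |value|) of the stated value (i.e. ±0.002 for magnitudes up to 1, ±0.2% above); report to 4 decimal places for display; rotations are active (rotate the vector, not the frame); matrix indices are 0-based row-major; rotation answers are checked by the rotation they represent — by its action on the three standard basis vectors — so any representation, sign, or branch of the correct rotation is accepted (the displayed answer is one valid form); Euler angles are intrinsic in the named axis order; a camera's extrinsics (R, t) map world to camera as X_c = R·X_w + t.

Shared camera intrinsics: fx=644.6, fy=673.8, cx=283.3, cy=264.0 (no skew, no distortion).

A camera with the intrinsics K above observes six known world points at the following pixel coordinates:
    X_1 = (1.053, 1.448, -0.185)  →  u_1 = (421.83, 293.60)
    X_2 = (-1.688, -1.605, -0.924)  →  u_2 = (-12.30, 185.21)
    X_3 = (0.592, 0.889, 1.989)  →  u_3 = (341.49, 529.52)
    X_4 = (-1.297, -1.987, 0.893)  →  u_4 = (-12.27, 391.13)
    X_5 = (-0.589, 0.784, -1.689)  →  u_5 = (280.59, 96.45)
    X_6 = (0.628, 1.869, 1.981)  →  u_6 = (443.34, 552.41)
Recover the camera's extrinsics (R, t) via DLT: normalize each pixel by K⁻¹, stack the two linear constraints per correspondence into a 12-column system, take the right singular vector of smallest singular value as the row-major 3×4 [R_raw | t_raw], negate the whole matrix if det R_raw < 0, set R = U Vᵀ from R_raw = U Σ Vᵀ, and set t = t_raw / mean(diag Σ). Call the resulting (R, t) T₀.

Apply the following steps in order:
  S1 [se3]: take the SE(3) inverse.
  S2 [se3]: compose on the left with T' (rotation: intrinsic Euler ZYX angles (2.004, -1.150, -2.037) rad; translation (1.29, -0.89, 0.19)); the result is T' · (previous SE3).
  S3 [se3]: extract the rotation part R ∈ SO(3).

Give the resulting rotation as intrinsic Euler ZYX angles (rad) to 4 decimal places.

rotation (euler_zyx) = (1.5671, -0.2021, -0.1065)

source (pnp_recover): camera pose = R=[0.5458 0.8368 -0.0429; 0.0847 -0.0041 0.9964; 0.8336 -0.5475 -0.0731], t=(-0.4300, 0.3800, 6.2498)
after S1 (invert_se3): R=[0.5458 0.0847 0.8336; 0.8368 -0.0041 -0.5475; -0.0429 0.9964 -0.0731], t=(-5.0074, 3.7830, 0.0597)
after S2 (compose_se3): R=[0.0036 -0.9942 -0.1071; 0.9796 0.0250 -0.1992; 0.2007 -0.1042 0.9741], t=(2.3385, 0.7667, -5.7719)
after S3 (rot_of_se3): [0.0036 -0.9942 -0.1071; 0.9796 0.0250 -0.1992; 0.2007 -0.1042 0.9741]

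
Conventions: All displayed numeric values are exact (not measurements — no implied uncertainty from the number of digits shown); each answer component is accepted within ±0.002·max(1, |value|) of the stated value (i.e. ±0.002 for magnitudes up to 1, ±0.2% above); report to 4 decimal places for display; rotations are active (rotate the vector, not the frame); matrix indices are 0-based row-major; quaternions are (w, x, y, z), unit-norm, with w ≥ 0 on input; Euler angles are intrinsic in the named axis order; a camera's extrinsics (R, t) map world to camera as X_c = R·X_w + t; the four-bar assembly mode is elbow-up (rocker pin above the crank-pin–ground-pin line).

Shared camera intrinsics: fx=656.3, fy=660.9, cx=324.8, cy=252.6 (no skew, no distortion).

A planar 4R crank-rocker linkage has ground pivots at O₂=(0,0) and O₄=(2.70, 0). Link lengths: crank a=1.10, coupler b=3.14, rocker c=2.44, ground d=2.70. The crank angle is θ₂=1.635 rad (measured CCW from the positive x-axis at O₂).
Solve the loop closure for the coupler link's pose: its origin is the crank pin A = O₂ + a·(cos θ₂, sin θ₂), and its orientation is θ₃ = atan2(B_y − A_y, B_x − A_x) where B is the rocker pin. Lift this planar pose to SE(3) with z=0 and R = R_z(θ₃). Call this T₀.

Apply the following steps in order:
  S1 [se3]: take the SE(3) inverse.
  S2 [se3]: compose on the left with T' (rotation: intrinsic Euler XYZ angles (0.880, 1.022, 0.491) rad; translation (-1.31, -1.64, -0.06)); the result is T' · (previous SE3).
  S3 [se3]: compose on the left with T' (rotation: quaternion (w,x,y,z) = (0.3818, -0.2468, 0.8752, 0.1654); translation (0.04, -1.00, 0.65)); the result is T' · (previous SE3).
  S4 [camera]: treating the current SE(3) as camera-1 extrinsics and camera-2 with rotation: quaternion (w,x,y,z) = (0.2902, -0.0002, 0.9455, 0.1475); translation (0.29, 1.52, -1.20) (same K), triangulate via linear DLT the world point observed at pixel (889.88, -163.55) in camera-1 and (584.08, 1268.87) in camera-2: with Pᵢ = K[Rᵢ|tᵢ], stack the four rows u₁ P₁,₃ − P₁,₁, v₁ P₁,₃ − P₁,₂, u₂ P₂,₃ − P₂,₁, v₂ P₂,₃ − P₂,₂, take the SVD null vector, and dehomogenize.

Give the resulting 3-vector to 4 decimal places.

result = (-1.1962, 0.3980, -1.6526)

source (fourbar_fk): coupler pose = R=[0.9042 -0.4272 0.0000; 0.4272 0.9042 0.0000; 0.0000 0.0000 1.0000], t=(-0.0706, 1.0977, 0.0000)
after S1 (invert_se3): R=[0.9042 0.4272 0.0000; -0.4272 0.9042 0.0000; 0.0000 0.0000 1.0000], t=(-0.4051, -1.0227, 0.0000)
after S2 (compose_se3): R=[0.5210 -0.0259 0.8532; 0.6884 0.6037 -0.4021; -0.5047 0.7968 0.3324], t=(-1.2448, -2.2542, -0.9703)
after S3 (compose_se3): R=[-0.9860 0.1455 -0.0810; 0.1664 0.8859 -0.4330; 0.0088 -0.4405 -0.8977], t=(1.4595, -2.9394, 1.9900)
after S4 (triangulate): (-1.1962, 0.3980, -1.6526)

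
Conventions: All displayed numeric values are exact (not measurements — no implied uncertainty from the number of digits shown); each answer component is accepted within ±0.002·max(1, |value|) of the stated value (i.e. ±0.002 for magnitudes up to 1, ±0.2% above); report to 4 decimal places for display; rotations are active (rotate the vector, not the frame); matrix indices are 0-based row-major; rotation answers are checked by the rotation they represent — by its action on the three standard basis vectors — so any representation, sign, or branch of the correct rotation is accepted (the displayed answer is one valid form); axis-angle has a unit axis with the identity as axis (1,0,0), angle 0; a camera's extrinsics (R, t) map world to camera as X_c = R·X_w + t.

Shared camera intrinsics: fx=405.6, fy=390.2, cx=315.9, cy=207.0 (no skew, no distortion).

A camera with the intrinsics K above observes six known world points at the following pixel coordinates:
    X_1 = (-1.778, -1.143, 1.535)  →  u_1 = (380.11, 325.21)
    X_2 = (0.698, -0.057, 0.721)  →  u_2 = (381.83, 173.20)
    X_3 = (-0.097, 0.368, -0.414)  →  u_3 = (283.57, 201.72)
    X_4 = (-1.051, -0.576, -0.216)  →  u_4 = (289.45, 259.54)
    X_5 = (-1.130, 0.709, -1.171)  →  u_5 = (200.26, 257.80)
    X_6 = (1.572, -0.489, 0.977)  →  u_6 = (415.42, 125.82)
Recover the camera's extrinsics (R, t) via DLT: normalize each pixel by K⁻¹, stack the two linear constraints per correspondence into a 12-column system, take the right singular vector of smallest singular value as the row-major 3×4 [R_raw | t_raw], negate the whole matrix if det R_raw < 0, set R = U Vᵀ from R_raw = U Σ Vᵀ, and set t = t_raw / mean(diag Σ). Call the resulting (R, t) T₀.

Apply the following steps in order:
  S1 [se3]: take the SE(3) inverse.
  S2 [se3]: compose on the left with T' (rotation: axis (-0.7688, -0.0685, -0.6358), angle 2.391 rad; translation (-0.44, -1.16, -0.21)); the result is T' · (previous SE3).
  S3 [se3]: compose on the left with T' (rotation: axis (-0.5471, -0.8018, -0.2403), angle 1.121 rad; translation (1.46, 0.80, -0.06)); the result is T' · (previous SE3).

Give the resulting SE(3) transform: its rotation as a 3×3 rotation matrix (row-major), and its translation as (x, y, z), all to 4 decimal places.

rotation (matrix) = ((0.5375, 0.7811, -0.3178), (0.6423, -0.1350, 0.7545), (0.5464, -0.6096, -0.5743)), translation = (2.6518, -4.6537, 3.2096)

source (pnp_recover): camera pose = R=[0.3008 -0.1220 0.9458; -0.9515 0.0286 0.3063; -0.0644 -0.9921 -0.1075], t=(0.0300, -0.0500, 5.7810)
after S1 (invert_se3): R=[0.3008 -0.9515 -0.0644; -0.1220 0.0286 -0.9921; 0.9458 0.3063 -0.1075], t=(0.3158, 5.7405, 0.6085)
after S2 (compose_se3): R=[0.7800 -0.0180 -0.6255; 0.5525 0.4889 0.6750; 0.2937 -0.8721 0.3913], t=(3.1516, -5.0544, -2.5246)
after S3 (compose_se3): R=[0.5375 0.7811 -0.3178; 0.6423 -0.1350 0.7545; 0.5464 -0.6096 -0.5743], t=(2.6518, -4.6537, 3.2096)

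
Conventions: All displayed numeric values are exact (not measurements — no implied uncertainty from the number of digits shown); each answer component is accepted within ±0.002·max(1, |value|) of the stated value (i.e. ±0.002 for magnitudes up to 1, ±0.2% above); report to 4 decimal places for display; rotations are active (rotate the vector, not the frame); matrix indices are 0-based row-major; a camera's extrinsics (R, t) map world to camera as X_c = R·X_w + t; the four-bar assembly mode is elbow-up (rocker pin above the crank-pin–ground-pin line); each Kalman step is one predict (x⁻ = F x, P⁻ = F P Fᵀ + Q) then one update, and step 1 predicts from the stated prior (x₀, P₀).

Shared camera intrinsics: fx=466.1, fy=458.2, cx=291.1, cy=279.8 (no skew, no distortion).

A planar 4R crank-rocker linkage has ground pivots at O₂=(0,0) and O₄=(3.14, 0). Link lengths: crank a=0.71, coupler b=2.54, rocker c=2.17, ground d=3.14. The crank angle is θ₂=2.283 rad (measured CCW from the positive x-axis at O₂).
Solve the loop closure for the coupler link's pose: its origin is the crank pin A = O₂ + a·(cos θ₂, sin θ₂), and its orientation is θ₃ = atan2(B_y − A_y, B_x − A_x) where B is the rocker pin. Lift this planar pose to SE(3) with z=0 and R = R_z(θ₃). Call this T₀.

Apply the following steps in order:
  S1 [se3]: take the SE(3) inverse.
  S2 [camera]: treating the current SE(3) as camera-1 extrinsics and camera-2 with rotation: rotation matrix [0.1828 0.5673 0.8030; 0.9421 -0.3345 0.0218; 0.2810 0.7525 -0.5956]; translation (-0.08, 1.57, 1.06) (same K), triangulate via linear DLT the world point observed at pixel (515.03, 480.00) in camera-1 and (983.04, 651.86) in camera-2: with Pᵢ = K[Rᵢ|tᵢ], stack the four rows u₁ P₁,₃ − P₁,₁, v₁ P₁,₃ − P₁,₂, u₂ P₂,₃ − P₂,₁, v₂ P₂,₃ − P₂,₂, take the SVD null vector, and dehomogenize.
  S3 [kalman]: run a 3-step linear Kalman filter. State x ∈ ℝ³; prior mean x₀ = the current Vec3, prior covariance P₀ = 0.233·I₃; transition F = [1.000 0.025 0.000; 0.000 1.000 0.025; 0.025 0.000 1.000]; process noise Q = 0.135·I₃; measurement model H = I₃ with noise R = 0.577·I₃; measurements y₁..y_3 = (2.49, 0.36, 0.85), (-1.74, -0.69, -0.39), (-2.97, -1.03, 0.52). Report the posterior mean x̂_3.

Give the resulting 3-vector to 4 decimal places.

source (fourbar_fk): coupler pose = R=[0.8888 -0.4584 0.0000; 0.4584 0.8888 0.0000; 0.0000 0.0000 1.0000], t=(-0.4640, 0.5374, 0.0000)
after S1 (invert_se3): R=[0.8888 0.4584 0.0000; -0.4584 0.8888 0.0000; 0.0000 0.0000 1.0000], t=(0.1660, -0.6903, 0.0000)
after S2 (triangulate): (-0.1429, 1.3993, 1.4163)
after S3 (kf_track): (-1.2095, -0.1772, 0.5314)

result = (-1.2095, -0.1772, 0.5314)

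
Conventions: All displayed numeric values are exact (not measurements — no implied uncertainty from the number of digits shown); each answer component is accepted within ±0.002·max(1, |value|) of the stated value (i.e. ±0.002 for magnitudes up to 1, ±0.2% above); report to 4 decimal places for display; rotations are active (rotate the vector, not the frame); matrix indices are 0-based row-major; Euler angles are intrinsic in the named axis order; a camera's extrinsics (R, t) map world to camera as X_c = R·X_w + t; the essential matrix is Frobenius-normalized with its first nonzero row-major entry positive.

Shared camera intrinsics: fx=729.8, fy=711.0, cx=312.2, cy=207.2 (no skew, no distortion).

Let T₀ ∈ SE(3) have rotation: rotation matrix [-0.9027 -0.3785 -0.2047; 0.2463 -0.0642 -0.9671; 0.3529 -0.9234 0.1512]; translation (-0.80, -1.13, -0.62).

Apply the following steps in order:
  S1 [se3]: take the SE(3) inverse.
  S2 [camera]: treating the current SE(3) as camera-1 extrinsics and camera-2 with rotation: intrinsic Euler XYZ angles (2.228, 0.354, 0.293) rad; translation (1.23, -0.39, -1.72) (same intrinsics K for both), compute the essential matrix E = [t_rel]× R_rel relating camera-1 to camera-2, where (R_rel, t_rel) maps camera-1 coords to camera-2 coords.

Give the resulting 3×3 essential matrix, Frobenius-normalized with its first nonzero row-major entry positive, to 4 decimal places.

after S1 (invert_se3): R=[-0.9027 0.2463 0.3529; -0.3785 -0.0642 -0.9234; -0.2047 -0.9671 0.1512], t=(-0.2251, -0.9479, -1.1628)
after S2 (essential): [0.4156 -0.5227 -0.1694; -0.5650 -0.3728 -0.0490; -0.0698 -0.2384 -0.0557]

matrix = [0.4156 -0.5227 -0.1694; -0.5650 -0.3728 -0.0490; -0.0698 -0.2384 -0.0557]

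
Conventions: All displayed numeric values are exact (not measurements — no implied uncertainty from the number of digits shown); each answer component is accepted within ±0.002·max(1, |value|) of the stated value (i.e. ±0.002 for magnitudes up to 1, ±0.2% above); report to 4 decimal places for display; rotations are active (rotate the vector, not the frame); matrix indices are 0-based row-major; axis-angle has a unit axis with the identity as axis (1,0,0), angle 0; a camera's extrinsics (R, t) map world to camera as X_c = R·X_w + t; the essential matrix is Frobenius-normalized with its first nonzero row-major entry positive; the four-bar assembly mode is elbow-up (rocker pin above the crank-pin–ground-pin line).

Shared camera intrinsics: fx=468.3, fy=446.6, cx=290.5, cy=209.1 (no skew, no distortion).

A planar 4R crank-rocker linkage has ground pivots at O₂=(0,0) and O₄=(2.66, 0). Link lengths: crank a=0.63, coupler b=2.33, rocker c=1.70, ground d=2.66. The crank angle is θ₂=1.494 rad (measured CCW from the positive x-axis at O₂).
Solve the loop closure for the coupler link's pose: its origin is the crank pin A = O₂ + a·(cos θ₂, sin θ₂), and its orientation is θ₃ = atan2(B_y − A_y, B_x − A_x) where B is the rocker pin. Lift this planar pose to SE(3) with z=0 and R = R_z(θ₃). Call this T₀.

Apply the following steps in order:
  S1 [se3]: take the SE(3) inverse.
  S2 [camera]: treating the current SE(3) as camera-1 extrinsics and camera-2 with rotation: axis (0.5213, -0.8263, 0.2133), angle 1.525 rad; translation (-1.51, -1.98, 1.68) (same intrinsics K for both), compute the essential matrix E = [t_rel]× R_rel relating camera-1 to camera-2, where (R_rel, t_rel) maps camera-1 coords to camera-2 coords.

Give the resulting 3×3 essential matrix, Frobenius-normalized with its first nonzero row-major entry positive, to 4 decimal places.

matrix = [0.4011 0.2873 -0.2722; -0.4283 0.3398 0.2788; 0.0475 0.5494 -0.0417]

source (fourbar_fk): coupler pose = R=[0.9042 -0.4271 0.0000; 0.4271 0.9042 0.0000; 0.0000 0.0000 1.0000], t=(0.0483, 0.6281, 0.0000)
after S1 (invert_se3): R=[0.9042 0.4271 0.0000; -0.4271 0.9042 0.0000; 0.0000 0.0000 1.0000], t=(-0.3120, -0.5473, 0.0000)
after S2 (essential): [0.4011 0.2873 -0.2722; -0.4283 0.3398 0.2788; 0.0475 0.5494 -0.0417]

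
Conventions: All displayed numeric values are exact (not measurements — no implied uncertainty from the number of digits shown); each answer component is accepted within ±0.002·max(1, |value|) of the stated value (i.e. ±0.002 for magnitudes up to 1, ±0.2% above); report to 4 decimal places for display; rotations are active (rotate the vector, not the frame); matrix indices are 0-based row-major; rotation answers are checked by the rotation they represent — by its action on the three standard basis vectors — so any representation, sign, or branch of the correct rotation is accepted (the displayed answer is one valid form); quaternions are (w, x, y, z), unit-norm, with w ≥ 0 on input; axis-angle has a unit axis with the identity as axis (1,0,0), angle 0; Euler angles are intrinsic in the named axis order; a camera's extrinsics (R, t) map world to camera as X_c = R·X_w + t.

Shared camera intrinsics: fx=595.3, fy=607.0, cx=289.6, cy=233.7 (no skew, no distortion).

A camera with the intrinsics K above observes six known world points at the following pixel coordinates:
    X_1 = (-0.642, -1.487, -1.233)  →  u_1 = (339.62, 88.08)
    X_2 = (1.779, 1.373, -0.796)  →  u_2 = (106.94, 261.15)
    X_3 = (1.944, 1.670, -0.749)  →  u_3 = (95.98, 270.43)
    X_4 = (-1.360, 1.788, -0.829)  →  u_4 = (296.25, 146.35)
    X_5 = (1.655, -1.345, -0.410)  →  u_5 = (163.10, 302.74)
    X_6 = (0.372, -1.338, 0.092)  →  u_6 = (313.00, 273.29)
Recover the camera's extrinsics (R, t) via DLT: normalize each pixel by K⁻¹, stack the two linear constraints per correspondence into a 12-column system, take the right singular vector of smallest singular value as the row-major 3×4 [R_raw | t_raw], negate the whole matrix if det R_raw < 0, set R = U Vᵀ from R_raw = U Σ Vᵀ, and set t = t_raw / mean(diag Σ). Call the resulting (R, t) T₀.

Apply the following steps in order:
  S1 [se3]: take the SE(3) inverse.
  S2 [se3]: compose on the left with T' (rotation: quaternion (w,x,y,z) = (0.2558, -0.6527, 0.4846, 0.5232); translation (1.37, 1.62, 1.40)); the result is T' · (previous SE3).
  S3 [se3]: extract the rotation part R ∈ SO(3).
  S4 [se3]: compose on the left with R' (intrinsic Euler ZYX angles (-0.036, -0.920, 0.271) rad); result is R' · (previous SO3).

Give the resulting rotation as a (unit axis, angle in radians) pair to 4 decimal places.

source (pnp_recover): camera pose = R=[-0.8089 -0.3450 0.4761; 0.5024 0.0153 0.8645; -0.3055 0.9385 0.1609], t=(0.0100, 0.1099, 6.8196)
after S1 (invert_se3): R=[-0.8089 0.5024 -0.3055; -0.3450 0.0153 0.9385; 0.4761 0.8645 0.1609], t=(2.0365, -6.3983, -1.1974)
after S2 (compose_se3): R=[0.1173 -0.3985 -0.9096; 0.8334 0.5376 -0.1281; 0.5401 -0.7431 0.3952], t=(7.6161, 2.4258, -1.2185)
after S3 (rot_of_se3): [0.1173 -0.3985 -0.9096; 0.8334 0.5376 -0.1281; 0.5401 -0.7431 0.3952]
after S4 (compose_so3): [-0.4964 0.2394 -0.8344; 0.6767 0.7088 -0.1993; 0.5437 -0.6636 -0.5138]

rotation (axis_angle) = ((-0.3058, -0.9075, 0.2880), 2.2793)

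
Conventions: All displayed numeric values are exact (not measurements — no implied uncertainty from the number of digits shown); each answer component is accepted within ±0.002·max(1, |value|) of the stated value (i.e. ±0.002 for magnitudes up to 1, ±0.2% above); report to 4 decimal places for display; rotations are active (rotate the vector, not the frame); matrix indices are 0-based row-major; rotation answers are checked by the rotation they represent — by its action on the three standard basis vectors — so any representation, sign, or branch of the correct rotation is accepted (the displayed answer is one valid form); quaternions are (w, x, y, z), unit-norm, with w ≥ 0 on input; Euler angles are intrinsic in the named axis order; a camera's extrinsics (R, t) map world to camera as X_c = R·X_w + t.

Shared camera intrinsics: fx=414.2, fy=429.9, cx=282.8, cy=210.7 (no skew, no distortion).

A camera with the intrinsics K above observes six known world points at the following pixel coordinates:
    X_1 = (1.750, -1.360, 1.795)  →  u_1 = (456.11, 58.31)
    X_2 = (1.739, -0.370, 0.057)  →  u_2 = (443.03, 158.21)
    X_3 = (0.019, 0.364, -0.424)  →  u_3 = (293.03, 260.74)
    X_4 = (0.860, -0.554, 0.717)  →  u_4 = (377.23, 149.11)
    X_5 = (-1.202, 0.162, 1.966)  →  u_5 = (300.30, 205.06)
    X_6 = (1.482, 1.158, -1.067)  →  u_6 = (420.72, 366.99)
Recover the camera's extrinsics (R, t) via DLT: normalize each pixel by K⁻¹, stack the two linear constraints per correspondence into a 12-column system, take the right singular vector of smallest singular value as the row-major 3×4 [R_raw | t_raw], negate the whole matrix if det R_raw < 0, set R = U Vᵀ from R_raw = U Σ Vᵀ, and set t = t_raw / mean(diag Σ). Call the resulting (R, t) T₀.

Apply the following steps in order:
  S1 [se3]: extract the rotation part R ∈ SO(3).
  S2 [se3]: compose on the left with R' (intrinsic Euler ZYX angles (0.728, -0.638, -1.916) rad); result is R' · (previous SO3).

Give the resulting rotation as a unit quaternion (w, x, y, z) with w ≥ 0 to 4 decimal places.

rotation (quat) = (0.7628, -0.5039, -0.3221, -0.2462)

source (pnp_recover): camera pose = R=[0.8157 0.2548 0.5194; -0.1330 0.9563 -0.2603; -0.5630 0.1432 0.8140], t=(0.2300, 0.1001, 5.0798)
after S1 (rot_of_se3): [0.8157 0.2548 0.5194; -0.1330 0.9563 -0.2603; -0.5630 0.1432 0.8140]
after S2 (compose_so3): [0.6713 0.7001 -0.2432; -0.0510 0.3711 0.9272; 0.7394 -0.6101 0.2848]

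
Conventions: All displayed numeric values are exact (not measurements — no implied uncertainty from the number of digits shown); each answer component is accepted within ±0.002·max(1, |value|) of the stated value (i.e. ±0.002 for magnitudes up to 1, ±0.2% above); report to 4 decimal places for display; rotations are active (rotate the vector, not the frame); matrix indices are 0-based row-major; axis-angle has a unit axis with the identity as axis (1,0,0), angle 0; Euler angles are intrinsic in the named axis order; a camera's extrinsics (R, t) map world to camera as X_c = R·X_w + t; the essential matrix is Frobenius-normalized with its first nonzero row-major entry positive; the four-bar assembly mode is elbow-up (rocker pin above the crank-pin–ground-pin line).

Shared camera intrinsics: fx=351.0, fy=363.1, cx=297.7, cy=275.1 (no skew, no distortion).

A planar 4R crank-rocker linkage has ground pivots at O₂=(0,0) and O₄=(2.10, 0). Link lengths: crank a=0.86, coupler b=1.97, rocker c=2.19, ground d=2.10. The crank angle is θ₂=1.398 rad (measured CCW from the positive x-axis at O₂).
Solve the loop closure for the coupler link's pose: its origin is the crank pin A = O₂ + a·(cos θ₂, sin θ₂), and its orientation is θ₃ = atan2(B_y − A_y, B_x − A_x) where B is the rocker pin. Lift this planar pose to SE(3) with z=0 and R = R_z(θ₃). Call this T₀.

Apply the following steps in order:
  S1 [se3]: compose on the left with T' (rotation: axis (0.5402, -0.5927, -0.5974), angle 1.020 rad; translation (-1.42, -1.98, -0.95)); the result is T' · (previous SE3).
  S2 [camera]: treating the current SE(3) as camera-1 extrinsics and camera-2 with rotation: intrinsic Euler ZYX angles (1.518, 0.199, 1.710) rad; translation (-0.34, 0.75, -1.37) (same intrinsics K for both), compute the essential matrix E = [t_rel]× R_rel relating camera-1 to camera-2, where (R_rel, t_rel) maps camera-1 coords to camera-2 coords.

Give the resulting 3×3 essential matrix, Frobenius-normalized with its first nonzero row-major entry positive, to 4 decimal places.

source (fourbar_fk): coupler pose = R=[0.7546 -0.6562 0.0000; 0.6562 0.7546 0.0000; 0.0000 0.0000 1.0000], t=(0.1479, 0.8472, 0.0000)
after S1 (compose_se3): R=[0.7338 -0.1657 -0.6589; -0.0460 0.9555 -0.2915; 0.6778 0.2442 0.6935], t=(-1.0201, -1.4926, -0.3651)
after S2 (essential): [0.1070 -0.6297 -0.0331; 0.0384 -0.3006 0.0291; -0.1838 -0.0468 0.6799]

matrix = [0.1070 -0.6297 -0.0331; 0.0384 -0.3006 0.0291; -0.1838 -0.0468 0.6799]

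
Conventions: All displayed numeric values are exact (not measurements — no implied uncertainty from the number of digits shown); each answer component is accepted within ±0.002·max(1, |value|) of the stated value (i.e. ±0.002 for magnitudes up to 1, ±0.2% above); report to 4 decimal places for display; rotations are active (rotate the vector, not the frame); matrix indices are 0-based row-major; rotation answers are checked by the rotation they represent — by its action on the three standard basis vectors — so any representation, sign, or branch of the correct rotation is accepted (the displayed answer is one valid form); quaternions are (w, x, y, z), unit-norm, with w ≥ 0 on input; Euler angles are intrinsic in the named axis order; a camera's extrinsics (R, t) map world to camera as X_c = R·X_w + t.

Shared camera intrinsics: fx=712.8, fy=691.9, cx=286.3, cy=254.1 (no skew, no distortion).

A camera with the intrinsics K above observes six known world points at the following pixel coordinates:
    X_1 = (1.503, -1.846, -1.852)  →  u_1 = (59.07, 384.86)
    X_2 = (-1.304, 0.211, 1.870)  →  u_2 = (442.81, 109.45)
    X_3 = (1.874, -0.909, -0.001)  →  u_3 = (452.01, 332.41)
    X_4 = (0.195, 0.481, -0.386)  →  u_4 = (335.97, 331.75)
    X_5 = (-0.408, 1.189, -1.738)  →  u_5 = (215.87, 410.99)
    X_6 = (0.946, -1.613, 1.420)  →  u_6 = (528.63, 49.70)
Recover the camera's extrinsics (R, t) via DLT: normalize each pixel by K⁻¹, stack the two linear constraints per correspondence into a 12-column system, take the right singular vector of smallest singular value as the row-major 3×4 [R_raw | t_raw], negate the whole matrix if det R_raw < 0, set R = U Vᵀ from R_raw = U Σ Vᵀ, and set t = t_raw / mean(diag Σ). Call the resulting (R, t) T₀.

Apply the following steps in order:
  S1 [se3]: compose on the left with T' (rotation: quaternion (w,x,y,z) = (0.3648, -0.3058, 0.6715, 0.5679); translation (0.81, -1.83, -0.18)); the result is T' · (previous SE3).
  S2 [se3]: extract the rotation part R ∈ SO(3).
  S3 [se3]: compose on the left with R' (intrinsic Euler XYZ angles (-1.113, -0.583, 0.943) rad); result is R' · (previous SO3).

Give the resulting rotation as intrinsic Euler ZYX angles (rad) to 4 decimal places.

source (pnp_recover): camera pose = R=[0.4121 0.3699 0.8327; 0.5241 0.6514 -0.5487; -0.7453 0.6625 0.0746], t=(0.4899, 0.0601, 5.9800)
after S1 (compose_se3): R=[-0.7640 -0.6452 0.0080; -0.6452 0.7639 -0.0156; 0.0040 -0.0171 -0.9998], t=(1.3453, 4.0769, -1.0890)
after S2 (rot_of_se3): [-0.7640 -0.6452 0.0080; -0.6452 0.7639 -0.0156; 0.0040 -0.0171 -0.9998]
after S3 (compose_so3): [0.0591 -0.8230 0.5649; -0.4015 -0.5377 -0.7414; 0.9139 -0.1830 -0.3623]

rotation (euler_zyx) = (-1.4247, -1.1529, -2.6738)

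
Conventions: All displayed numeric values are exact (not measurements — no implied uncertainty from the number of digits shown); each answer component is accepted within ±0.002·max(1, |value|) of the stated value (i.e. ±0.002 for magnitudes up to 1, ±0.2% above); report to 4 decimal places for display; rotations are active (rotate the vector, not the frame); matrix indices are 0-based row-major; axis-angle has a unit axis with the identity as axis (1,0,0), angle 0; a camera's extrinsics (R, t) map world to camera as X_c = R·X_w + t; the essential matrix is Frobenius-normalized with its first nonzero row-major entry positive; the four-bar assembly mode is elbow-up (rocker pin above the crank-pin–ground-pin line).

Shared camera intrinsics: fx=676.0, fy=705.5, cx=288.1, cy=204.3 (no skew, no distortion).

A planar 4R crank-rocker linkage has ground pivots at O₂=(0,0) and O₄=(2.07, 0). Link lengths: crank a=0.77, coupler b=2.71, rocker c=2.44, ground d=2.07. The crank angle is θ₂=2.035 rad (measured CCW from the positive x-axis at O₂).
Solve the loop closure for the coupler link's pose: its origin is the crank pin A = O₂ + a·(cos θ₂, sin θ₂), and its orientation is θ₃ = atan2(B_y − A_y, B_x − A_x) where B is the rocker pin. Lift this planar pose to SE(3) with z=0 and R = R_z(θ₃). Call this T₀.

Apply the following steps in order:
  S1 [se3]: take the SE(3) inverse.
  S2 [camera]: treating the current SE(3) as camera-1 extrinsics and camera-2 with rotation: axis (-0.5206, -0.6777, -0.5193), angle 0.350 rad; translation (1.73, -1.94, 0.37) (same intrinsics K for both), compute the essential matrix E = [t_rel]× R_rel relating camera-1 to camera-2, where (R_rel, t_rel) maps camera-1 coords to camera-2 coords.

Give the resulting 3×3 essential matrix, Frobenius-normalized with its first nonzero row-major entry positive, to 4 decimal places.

source (fourbar_fk): coupler pose = R=[0.7699 -0.6381 0.0000; 0.6381 0.7699 0.0000; 0.0000 0.0000 1.0000], t=(-0.3447, 0.6885, 0.0000)
after S1 (invert_se3): R=[0.7699 0.6381 0.0000; -0.6381 0.7699 0.0000; 0.0000 0.0000 1.0000], t=(-0.1739, -0.7501, 0.0000)
after S2 (essential): [0.0713 -0.0691 0.4310; -0.0042 -0.1255 0.5409; -0.6518 -0.2663 -0.0157]

matrix = [0.0713 -0.0691 0.4310; -0.0042 -0.1255 0.5409; -0.6518 -0.2663 -0.0157]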